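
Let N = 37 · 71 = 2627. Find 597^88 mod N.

Mod 37: 597 ≡ 5; by Fermat, exponent reduces to 88 mod 36 = 16; 5^16 ≡ 34 (mod 37).
Mod 71: 597 ≡ 29; by Fermat, exponent reduces to 88 mod 70 = 18; 29^18 ≡ 10 (mod 71).
Combine by CRT: x ≡ 34 (mod 37), x ≡ 10 (mod 71) ⇒ x ≡ 2069 (mod 2627).

2069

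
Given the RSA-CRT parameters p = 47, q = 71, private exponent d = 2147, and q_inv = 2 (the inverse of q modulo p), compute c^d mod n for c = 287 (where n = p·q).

1355

d_p = d mod (p−1) = 2147 mod 46 = 31; d_q = d mod (q−1) = 47.
m₁ = c^(d_p) mod p: c ≡ 5 (mod 47), and 5^31 mod 47 = 39.
m₂ = c^(d_q) mod q: c ≡ 3 (mod 71), and 3^47 mod 71 = 6.
h = q_inv·(m₁ − m₂) mod p = 2·(39 − 6) mod 47 = 19.
m = m₂ + h·q = 6 + 19·71 = 1355.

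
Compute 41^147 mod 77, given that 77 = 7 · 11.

Mod 7: 41 ≡ 6; by Fermat, exponent reduces to 147 mod 6 = 3; 6^3 ≡ 6 (mod 7).
Mod 11: 41 ≡ 8; by Fermat, exponent reduces to 147 mod 10 = 7; 8^7 ≡ 2 (mod 11).
Combine by CRT: x ≡ 6 (mod 7), x ≡ 2 (mod 11) ⇒ x ≡ 13 (mod 77).

13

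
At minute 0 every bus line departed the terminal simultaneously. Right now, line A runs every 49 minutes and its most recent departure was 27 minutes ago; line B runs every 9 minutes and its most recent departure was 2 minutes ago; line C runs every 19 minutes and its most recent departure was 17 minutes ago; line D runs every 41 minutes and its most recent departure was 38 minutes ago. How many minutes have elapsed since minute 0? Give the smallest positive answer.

292655

Combine the congruences pairwise.
From t ≡ 27 (mod 49) write t = 27 + 49s. Substituting into t ≡ 2 (mod 9) gives 49s ≡ 2 (mod 9), and since 4⁻¹ ≡ 7 (mod 9), s ≡ 5. Hence t ≡ 27 + 49·5 = 272 (mod 441).
From t ≡ 272 (mod 441) write t = 272 + 441s. Substituting into t ≡ 17 (mod 19) gives 441s ≡ 11 (mod 19), and since 4⁻¹ ≡ 5 (mod 19), s ≡ 17. Hence t ≡ 272 + 441·17 = 7769 (mod 8379).
From t ≡ 7769 (mod 8379) write t = 7769 + 8379s. Substituting into t ≡ 38 (mod 41) gives 8379s ≡ 18 (mod 41), and since 15⁻¹ ≡ 11 (mod 41), s ≡ 34. Hence t ≡ 7769 + 8379·34 = 292655 (mod 343539).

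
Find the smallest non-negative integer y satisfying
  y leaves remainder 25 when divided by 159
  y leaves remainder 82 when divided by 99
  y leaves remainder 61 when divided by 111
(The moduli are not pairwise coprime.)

Combine the congruences pairwise.
gcd(159, 99) = 3 and 3 | (82 − 25), so the pair is consistent; merging gives y ≡ 4636 (mod 5247), where 5247 = lcm(159, 99).
gcd(5247, 111) = 3 and 3 | (61 − 4636), so the pair is consistent; merging gives y ≡ 78094 (mod 194139), where 194139 = lcm(5247, 111).
The solution is unique modulo lcm(159, 99, 111) = 194139.

78094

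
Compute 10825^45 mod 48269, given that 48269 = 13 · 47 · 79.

43356

Mod 13: 10825 ≡ 9; by Fermat, exponent reduces to 45 mod 12 = 9; 9^9 ≡ 1 (mod 13).
Mod 47: 10825 ≡ 15; 15^45 ≡ 22 (mod 47).
Mod 79: 10825 ≡ 2; 2^45 ≡ 64 (mod 79).
Combine by CRT: x ≡ 1 (mod 13), x ≡ 22 (mod 47), x ≡ 64 (mod 79) ⇒ x ≡ 43356 (mod 48269).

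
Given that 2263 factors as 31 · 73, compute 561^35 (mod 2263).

1917

Mod 31: 561 ≡ 3; by Fermat, exponent reduces to 35 mod 30 = 5; 3^5 ≡ 26 (mod 31).
Mod 73: 561 ≡ 50; 50^35 ≡ 19 (mod 73).
Combine by CRT: x ≡ 26 (mod 31), x ≡ 19 (mod 73) ⇒ x ≡ 1917 (mod 2263).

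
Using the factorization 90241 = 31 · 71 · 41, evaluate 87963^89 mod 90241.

15719

Mod 31: 87963 ≡ 16; by Fermat, exponent reduces to 89 mod 30 = 29; 16^29 ≡ 2 (mod 31).
Mod 71: 87963 ≡ 65; by Fermat, exponent reduces to 89 mod 70 = 19; 65^19 ≡ 28 (mod 71).
Mod 41: 87963 ≡ 18; by Fermat, exponent reduces to 89 mod 40 = 9; 18^9 ≡ 16 (mod 41).
Combine by CRT: x ≡ 2 (mod 31), x ≡ 28 (mod 71), x ≡ 16 (mod 41) ⇒ x ≡ 15719 (mod 90241).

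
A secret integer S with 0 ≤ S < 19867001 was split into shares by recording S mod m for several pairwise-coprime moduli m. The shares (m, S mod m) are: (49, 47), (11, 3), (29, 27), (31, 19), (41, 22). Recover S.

15861200

The moduli are pairwise coprime; N = 49·11·29·31·41 = 19867001.
N/49 = 405449; 405449 ≡ 23 (mod 49); 23·32 ≡ 1, so inverse 32.
N/11 = 1806091; 1806091 ≡ 1 (mod 11), inverse 1.
N/29 = 685069; 685069 ≡ 2 (mod 29); 2·15 ≡ 1, so inverse 15.
N/31 = 640871; 640871 ≡ 8 (mod 31); 8·4 ≡ 1, so inverse 4.
N/41 = 484561; 484561 ≡ 23 (mod 41); 23·25 ≡ 1, so inverse 25.
S ≡ 47·405449·32 + 3·1806091·1 + 27·685069·15 + 19·640871·4 + 22·484561·25 = 1207881260.
1207881260 mod 19867001 = 15861200.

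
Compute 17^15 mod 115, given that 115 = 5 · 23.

38

Mod 5: 17 ≡ 2; by Fermat, exponent reduces to 15 mod 4 = 3; 2^3 ≡ 3 (mod 5).
Mod 23: 17 ≡ 17; 17^15 ≡ 15 (mod 23).
Combine by CRT: x ≡ 3 (mod 5), x ≡ 15 (mod 23) ⇒ x ≡ 38 (mod 115).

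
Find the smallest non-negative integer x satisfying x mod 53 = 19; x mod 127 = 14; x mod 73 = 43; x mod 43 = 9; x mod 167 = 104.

278956403

The moduli are pairwise coprime; N = 53·127·73·43·167 = 3528477703.
N/53 = 66575051; 66575051 ≡ 2 (mod 53); 2·27 ≡ 1, so inverse 27.
N/127 = 27783289; 27783289 ≡ 7 (mod 127); 7·109 ≡ 1, so inverse 109.
N/73 = 48335311; 48335311 ≡ 40 (mod 73); 40·42 ≡ 1, so inverse 42.
N/43 = 82057621; 82057621 ≡ 33 (mod 43); 33·30 ≡ 1, so inverse 30.
N/167 = 21128609; 21128609 ≡ 103 (mod 167); 103·60 ≡ 1, so inverse 60.
x ≡ 19·66575051·27 + 14·27783289·109 + 43·48335311·42 + 9·82057621·30 + 104·21128609·60 = 317841949673.
317841949673 mod 3528477703 = 278956403.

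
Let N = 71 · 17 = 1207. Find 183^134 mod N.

101

Mod 71: 183 ≡ 41; by Fermat, exponent reduces to 134 mod 70 = 64; 41^64 ≡ 30 (mod 71).
Mod 17: 183 ≡ 13; by Fermat, exponent reduces to 134 mod 16 = 6; 13^6 ≡ 16 (mod 17).
Combine by CRT: x ≡ 30 (mod 71), x ≡ 16 (mod 17) ⇒ x ≡ 101 (mod 1207).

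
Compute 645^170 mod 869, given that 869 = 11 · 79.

Mod 11: 645 ≡ 7; since 10 | 170, by Fermat 7^170 ≡ 1 (mod 11).
Mod 79: 645 ≡ 13; by Fermat, exponent reduces to 170 mod 78 = 14; 13^14 ≡ 4 (mod 79).
Combine by CRT: x ≡ 1 (mod 11), x ≡ 4 (mod 79) ⇒ x ≡ 320 (mod 869).

320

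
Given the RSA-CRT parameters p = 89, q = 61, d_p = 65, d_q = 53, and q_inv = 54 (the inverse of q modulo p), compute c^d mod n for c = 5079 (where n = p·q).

5364

m₁ = c^(d_p) mod p: c ≡ 6 (mod 89), and 6^65 mod 89 = 24.
m₂ = c^(d_q) mod q: c ≡ 16 (mod 61), and 16^53 mod 61 = 57.
h = q_inv·(m₁ − m₂) mod p = 54·(24 − 57) mod 89 = 87.
m = m₂ + h·q = 57 + 87·61 = 5364.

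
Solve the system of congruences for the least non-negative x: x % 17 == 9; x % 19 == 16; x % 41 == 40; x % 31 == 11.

The moduli are pairwise coprime; N = 17·19·41·31 = 410533.
N/17 = 24149; 24149 ≡ 9 (mod 17); 9·2 ≡ 1, so inverse 2.
N/19 = 21607; 21607 ≡ 4 (mod 19); 4·5 ≡ 1, so inverse 5.
N/41 = 10013; 10013 ≡ 9 (mod 41); 9·32 ≡ 1, so inverse 32.
N/31 = 13243; 13243 ≡ 6 (mod 31); 6·26 ≡ 1, so inverse 26.
x ≡ 9·24149·2 + 16·21607·5 + 40·10013·32 + 11·13243·26 = 18767380.
18767380 mod 410533 = 293395.

293395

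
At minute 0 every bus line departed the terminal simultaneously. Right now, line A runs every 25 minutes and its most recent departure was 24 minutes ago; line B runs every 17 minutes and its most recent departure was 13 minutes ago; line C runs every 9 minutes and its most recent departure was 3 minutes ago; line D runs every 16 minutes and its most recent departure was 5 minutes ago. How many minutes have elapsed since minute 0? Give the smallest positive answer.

34149

The moduli are pairwise coprime; N = 25·17·9·16 = 61200.
N/25 = 2448; 2448 ≡ 23 (mod 25); 23·12 ≡ 1, so inverse 12.
N/17 = 3600; 3600 ≡ 13 (mod 17); 13·4 ≡ 1, so inverse 4.
N/9 = 6800; 6800 ≡ 5 (mod 9); 5·2 ≡ 1, so inverse 2.
N/16 = 3825; 3825 ≡ 1 (mod 16), inverse 1.
t ≡ 24·2448·12 + 13·3600·4 + 3·6800·2 + 5·3825·1 = 952149.
952149 mod 61200 = 34149.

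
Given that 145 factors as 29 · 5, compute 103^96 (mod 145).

81

Mod 29: 103 ≡ 16; by Fermat, exponent reduces to 96 mod 28 = 12; 16^12 ≡ 23 (mod 29).
Mod 5: 103 ≡ 3; since 4 | 96, by Fermat 3^96 ≡ 1 (mod 5).
Combine by CRT: x ≡ 23 (mod 29), x ≡ 1 (mod 5) ⇒ x ≡ 81 (mod 145).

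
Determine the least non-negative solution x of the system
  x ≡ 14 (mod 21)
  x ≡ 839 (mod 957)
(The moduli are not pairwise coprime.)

3710

Combine the congruences pairwise.
gcd(21, 957) = 3 and 3 | (839 − 14), so the pair is consistent; merging gives x ≡ 3710 (mod 6699), where 6699 = lcm(21, 957).
The solution is unique modulo lcm(21, 957) = 6699.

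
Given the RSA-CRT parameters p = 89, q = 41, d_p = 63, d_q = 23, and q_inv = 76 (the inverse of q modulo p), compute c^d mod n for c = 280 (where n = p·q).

m₁ = c^(d_p) mod p: c ≡ 13 (mod 89), and 13^63 mod 89 = 56.
m₂ = c^(d_q) mod q: c ≡ 34 (mod 41), and 34^23 mod 41 = 15.
h = q_inv·(m₁ − m₂) mod p = 76·(56 − 15) mod 89 = 1.
m = m₂ + h·q = 15 + 1·41 = 56.

56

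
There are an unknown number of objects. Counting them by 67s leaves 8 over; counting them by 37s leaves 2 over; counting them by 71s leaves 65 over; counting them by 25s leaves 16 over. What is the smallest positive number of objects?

2904391

The moduli are pairwise coprime; M = 67·37·71·25 = 4400225.
M/67 = 65675; 65675 ≡ 15 (mod 67); 15·9 ≡ 1, so inverse 9.
M/37 = 118925; 118925 ≡ 7 (mod 37); 7·16 ≡ 1, so inverse 16.
M/71 = 61975; 61975 ≡ 63 (mod 71); 63·62 ≡ 1, so inverse 62.
M/25 = 176009; 176009 ≡ 9 (mod 25); 9·14 ≡ 1, so inverse 14.
N ≡ 8·65675·9 + 2·118925·16 + 65·61975·62 + 16·176009·14 = 297719466.
297719466 mod 4400225 = 2904391.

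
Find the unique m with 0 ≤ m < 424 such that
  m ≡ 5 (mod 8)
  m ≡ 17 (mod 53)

From m ≡ 5 (mod 8) write m = 5 + 8t. Substituting into m ≡ 17 (mod 53) gives 8t ≡ 12 (mod 53), and since 8⁻¹ ≡ 20 (mod 53), t ≡ 28. Hence m ≡ 5 + 8·28 = 229 (mod 424).

229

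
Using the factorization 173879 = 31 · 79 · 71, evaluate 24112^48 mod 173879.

77284

Mod 31: 24112 ≡ 25; by Fermat, exponent reduces to 48 mod 30 = 18; 25^18 ≡ 1 (mod 31).
Mod 79: 24112 ≡ 17; 17^48 ≡ 22 (mod 79).
Mod 71: 24112 ≡ 43; 43^48 ≡ 36 (mod 71).
Combine by CRT: x ≡ 1 (mod 31), x ≡ 22 (mod 79), x ≡ 36 (mod 71) ⇒ x ≡ 77284 (mod 173879).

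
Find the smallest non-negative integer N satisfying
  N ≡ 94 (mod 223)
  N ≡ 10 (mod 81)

15481

Combine the congruences pairwise.
From N ≡ 94 (mod 223) write N = 94 + 223t. Substituting into N ≡ 10 (mod 81) gives 223t ≡ 78 (mod 81), and since 61⁻¹ ≡ 4 (mod 81), t ≡ 69. Hence N ≡ 94 + 223·69 = 15481 (mod 18063).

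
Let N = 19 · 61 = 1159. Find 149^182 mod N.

Mod 19: 149 ≡ 16; by Fermat, exponent reduces to 182 mod 18 = 2; 16^2 ≡ 9 (mod 19).
Mod 61: 149 ≡ 27; by Fermat, exponent reduces to 182 mod 60 = 2; 27^2 ≡ 58 (mod 61).
Combine by CRT: x ≡ 9 (mod 19), x ≡ 58 (mod 61) ⇒ x ≡ 180 (mod 1159).

180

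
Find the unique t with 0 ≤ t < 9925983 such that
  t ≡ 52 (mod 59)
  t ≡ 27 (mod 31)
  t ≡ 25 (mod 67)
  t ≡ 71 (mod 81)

Combine the congruences pairwise.
From t ≡ 52 (mod 59) write t = 52 + 59s. Substituting into t ≡ 27 (mod 31) gives 59s ≡ 6 (mod 31), and since 28⁻¹ ≡ 10 (mod 31), s ≡ 29. Hence t ≡ 52 + 59·29 = 1763 (mod 1829).
From t ≡ 1763 (mod 1829) write t = 1763 + 1829s. Substituting into t ≡ 25 (mod 67) gives 1829s ≡ 4 (mod 67), and since 20⁻¹ ≡ 57 (mod 67), s ≡ 27. Hence t ≡ 1763 + 1829·27 = 51146 (mod 122543).
From t ≡ 51146 (mod 122543) write t = 51146 + 122543s. Substituting into t ≡ 71 (mod 81) gives 122543s ≡ 36 (mod 81), and since 71⁻¹ ≡ 8 (mod 81), s ≡ 45. Hence t ≡ 51146 + 122543·45 = 5565581 (mod 9925983).

5565581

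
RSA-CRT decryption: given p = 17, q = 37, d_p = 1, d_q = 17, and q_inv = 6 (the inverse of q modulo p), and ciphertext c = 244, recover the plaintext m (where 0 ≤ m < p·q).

m₁ = c^(d_p) mod p: c ≡ 6 (mod 17), and 6^1 mod 17 = 6.
m₂ = c^(d_q) mod q: c ≡ 22 (mod 37), and 22^17 mod 37 = 5.
h = q_inv·(m₁ − m₂) mod p = 6·(6 − 5) mod 17 = 6.
m = m₂ + h·q = 5 + 6·37 = 227.

227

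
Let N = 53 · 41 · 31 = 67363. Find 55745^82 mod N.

Mod 53: 55745 ≡ 42; by Fermat, exponent reduces to 82 mod 52 = 30; 42^30 ≡ 13 (mod 53).
Mod 41: 55745 ≡ 26; by Fermat, exponent reduces to 82 mod 40 = 2; 26^2 ≡ 20 (mod 41).
Mod 31: 55745 ≡ 7; by Fermat, exponent reduces to 82 mod 30 = 22; 7^22 ≡ 28 (mod 31).
Combine by CRT: x ≡ 13 (mod 53), x ≡ 20 (mod 41), x ≡ 28 (mod 31) ⇒ x ≡ 37166 (mod 67363).

37166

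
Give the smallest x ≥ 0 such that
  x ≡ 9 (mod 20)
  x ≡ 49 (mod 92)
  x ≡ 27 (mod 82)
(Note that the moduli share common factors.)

15689

Combine the congruences pairwise.
gcd(20, 92) = 4 and 4 | (49 − 9), so the pair is consistent; merging gives x ≡ 49 (mod 460), where 460 = lcm(20, 92).
gcd(460, 82) = 2 and 2 | (27 − 49), so the pair is consistent; merging gives x ≡ 15689 (mod 18860), where 18860 = lcm(460, 82).
The solution is unique modulo lcm(20, 92, 82) = 18860.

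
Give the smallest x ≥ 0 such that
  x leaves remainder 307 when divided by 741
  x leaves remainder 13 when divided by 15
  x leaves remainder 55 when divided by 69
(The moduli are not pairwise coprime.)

gcd(741, 15) = 3 and 3 | (13 − 307), so the pair is consistent; merging gives x ≡ 1048 (mod 3705), where 3705 = lcm(741, 15).
gcd(3705, 69) = 3 and 3 | (55 − 1048), so the pair is consistent; merging gives x ≡ 78853 (mod 85215), where 85215 = lcm(3705, 69).
The solution is unique modulo lcm(741, 15, 69) = 85215.

78853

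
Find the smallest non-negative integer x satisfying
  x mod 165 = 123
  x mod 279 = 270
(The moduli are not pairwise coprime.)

9198

Combine the congruences pairwise.
gcd(165, 279) = 3 and 3 | (270 − 123), so the pair is consistent; merging gives x ≡ 9198 (mod 15345), where 15345 = lcm(165, 279).
The solution is unique modulo lcm(165, 279) = 15345.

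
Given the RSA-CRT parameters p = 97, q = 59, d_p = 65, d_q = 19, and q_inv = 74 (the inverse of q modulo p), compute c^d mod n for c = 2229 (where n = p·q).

m₁ = c^(d_p) mod p: c ≡ 95 (mod 97), and 95^65 mod 97 = 72.
m₂ = c^(d_q) mod q: c ≡ 46 (mod 59), and 46^19 mod 59 = 41.
h = q_inv·(m₁ − m₂) mod p = 74·(72 − 41) mod 97 = 63.
m = m₂ + h·q = 41 + 63·59 = 3758.

3758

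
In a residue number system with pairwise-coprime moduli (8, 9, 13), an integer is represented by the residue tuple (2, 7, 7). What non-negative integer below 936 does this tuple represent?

826

The moduli are pairwise coprime; N = 8·9·13 = 936.
N/8 = 117; 117 ≡ 5 (mod 8); 5·5 ≡ 1, so inverse 5.
N/9 = 104; 104 ≡ 5 (mod 9); 5·2 ≡ 1, so inverse 2.
N/13 = 72; 72 ≡ 7 (mod 13); 7·2 ≡ 1, so inverse 2.
x ≡ 2·117·5 + 7·104·2 + 7·72·2 = 3634.
3634 mod 936 = 826.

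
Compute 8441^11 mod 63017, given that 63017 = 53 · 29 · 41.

Mod 53: 8441 ≡ 14; 14^11 ≡ 35 (mod 53).
Mod 29: 8441 ≡ 2; 2^11 ≡ 18 (mod 29).
Mod 41: 8441 ≡ 36; 36^11 ≡ 5 (mod 41).
Combine by CRT: x ≡ 35 (mod 53), x ≡ 18 (mod 29), x ≡ 5 (mod 41) ⇒ x ≡ 16200 (mod 63017).

16200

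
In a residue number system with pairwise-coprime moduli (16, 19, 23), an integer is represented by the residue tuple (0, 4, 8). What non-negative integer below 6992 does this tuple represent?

1296

The moduli are pairwise coprime; N = 16·19·23 = 6992.
N/16 = 437; 437 ≡ 5 (mod 16); 5·13 ≡ 1, so inverse 13.
N/19 = 368; 368 ≡ 7 (mod 19); 7·11 ≡ 1, so inverse 11.
N/23 = 304; 304 ≡ 5 (mod 23); 5·14 ≡ 1, so inverse 14.
x ≡ 0·437·13 + 4·368·11 + 8·304·14 = 50240.
50240 mod 6992 = 1296.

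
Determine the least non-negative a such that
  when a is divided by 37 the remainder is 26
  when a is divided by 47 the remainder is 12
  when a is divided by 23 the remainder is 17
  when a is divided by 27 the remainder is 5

935312

The moduli are pairwise coprime; N = 37·47·23·27 = 1079919.
N/37 = 29187; 29187 ≡ 31 (mod 37); 31·6 ≡ 1, so inverse 6.
N/47 = 22977; 22977 ≡ 41 (mod 47); 41·39 ≡ 1, so inverse 39.
N/23 = 46953; 46953 ≡ 10 (mod 23); 10·7 ≡ 1, so inverse 7.
N/27 = 39997; 39997 ≡ 10 (mod 27); 10·19 ≡ 1, so inverse 19.
a ≡ 26·29187·6 + 12·22977·39 + 17·46953·7 + 5·39997·19 = 24693530.
24693530 mod 1079919 = 935312.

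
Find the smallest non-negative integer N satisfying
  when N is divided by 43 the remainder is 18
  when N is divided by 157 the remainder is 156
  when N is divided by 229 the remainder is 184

133920

The moduli are pairwise coprime; M = 43·157·229 = 1545979.
M/43 = 35953; 35953 ≡ 5 (mod 43); 5·26 ≡ 1, so inverse 26.
M/157 = 9847; 9847 ≡ 113 (mod 157); 113·132 ≡ 1, so inverse 132.
M/229 = 6751; 6751 ≡ 110 (mod 229); 110·127 ≡ 1, so inverse 127.
N ≡ 18·35953·26 + 156·9847·132 + 184·6751·127 = 377352796.
377352796 mod 1545979 = 133920.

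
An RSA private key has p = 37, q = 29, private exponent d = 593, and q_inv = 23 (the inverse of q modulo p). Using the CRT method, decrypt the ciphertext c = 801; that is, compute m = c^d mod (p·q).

131

d_p = d mod (p−1) = 593 mod 36 = 17; d_q = d mod (q−1) = 5.
m₁ = c^(d_p) mod p: c ≡ 24 (mod 37), and 24^17 mod 37 = 20.
m₂ = c^(d_q) mod q: c ≡ 18 (mod 29), and 18^5 mod 29 = 15.
h = q_inv·(m₁ − m₂) mod p = 23·(20 − 15) mod 37 = 4.
m = m₂ + h·q = 15 + 4·29 = 131.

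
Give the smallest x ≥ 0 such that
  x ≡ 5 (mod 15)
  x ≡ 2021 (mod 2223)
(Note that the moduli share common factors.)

8690

gcd(15, 2223) = 3 and 3 | (2021 − 5), so the pair is consistent; merging gives x ≡ 8690 (mod 11115), where 11115 = lcm(15, 2223).
The solution is unique modulo lcm(15, 2223) = 11115.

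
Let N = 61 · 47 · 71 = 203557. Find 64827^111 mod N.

155042

Mod 61: 64827 ≡ 45; by Fermat, exponent reduces to 111 mod 60 = 51; 45^51 ≡ 41 (mod 61).
Mod 47: 64827 ≡ 14; by Fermat, exponent reduces to 111 mod 46 = 19; 14^19 ≡ 36 (mod 47).
Mod 71: 64827 ≡ 4; by Fermat, exponent reduces to 111 mod 70 = 41; 4^41 ≡ 49 (mod 71).
Combine by CRT: x ≡ 41 (mod 61), x ≡ 36 (mod 47), x ≡ 49 (mod 71) ⇒ x ≡ 155042 (mod 203557).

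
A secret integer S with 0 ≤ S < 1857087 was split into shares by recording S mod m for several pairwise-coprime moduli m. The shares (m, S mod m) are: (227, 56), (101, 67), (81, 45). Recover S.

998856

Combine the congruences pairwise.
From S ≡ 56 (mod 227) write S = 56 + 227t. Substituting into S ≡ 67 (mod 101) gives 227t ≡ 11 (mod 101), and since 25⁻¹ ≡ 97 (mod 101), t ≡ 57. Hence S ≡ 56 + 227·57 = 12995 (mod 22927).
From S ≡ 12995 (mod 22927) write S = 12995 + 22927t. Substituting into S ≡ 45 (mod 81) gives 22927t ≡ 10 (mod 81), and since 4⁻¹ ≡ 61 (mod 81), t ≡ 43. Hence S ≡ 12995 + 22927·43 = 998856 (mod 1857087).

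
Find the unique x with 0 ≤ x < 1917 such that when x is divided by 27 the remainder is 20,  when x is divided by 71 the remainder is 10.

Combine the congruences pairwise.
From x ≡ 20 (mod 27) write x = 20 + 27t. Substituting into x ≡ 10 (mod 71) gives 27t ≡ 61 (mod 71), and since 27⁻¹ ≡ 50 (mod 71), t ≡ 68. Hence x ≡ 20 + 27·68 = 1856 (mod 1917).

1856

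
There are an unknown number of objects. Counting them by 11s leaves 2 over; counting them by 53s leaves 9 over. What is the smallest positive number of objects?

From N ≡ 2 (mod 11) write N = 2 + 11t. Substituting into N ≡ 9 (mod 53) gives 11t ≡ 7 (mod 53), and since 11⁻¹ ≡ 29 (mod 53), t ≡ 44. Hence N ≡ 2 + 11·44 = 486 (mod 583).

486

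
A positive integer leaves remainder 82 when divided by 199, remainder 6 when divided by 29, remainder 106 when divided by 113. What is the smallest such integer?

309726

The moduli are pairwise coprime; N = 199·29·113 = 652123.
N/199 = 3277; 3277 ≡ 93 (mod 199); 93·107 ≡ 1, so inverse 107.
N/29 = 22487; 22487 ≡ 12 (mod 29); 12·17 ≡ 1, so inverse 17.
N/113 = 5771; 5771 ≡ 8 (mod 113); 8·99 ≡ 1, so inverse 99.
k ≡ 82·3277·107 + 6·22487·17 + 106·5771·99 = 91606946.
91606946 mod 652123 = 309726.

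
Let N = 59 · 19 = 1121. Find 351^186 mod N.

87

Mod 59: 351 ≡ 56; by Fermat, exponent reduces to 186 mod 58 = 12; 56^12 ≡ 28 (mod 59).
Mod 19: 351 ≡ 9; by Fermat, exponent reduces to 186 mod 18 = 6; 9^6 ≡ 11 (mod 19).
Combine by CRT: x ≡ 28 (mod 59), x ≡ 11 (mod 19) ⇒ x ≡ 87 (mod 1121).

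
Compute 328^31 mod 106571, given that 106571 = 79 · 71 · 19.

Mod 79: 328 ≡ 12; 12^31 ≡ 61 (mod 79).
Mod 71: 328 ≡ 44; 44^31 ≡ 59 (mod 71).
Mod 19: 328 ≡ 5; by Fermat, exponent reduces to 31 mod 18 = 13; 5^13 ≡ 17 (mod 19).
Combine by CRT: x ≡ 61 (mod 79), x ≡ 59 (mod 71), x ≡ 17 (mod 19) ⇒ x ≡ 65947 (mod 106571).

65947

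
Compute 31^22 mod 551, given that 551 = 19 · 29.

Mod 19: 31 ≡ 12; by Fermat, exponent reduces to 22 mod 18 = 4; 12^4 ≡ 7 (mod 19).
Mod 29: 31 ≡ 2; 2^22 ≡ 5 (mod 29).
Combine by CRT: x ≡ 7 (mod 19), x ≡ 5 (mod 29) ⇒ x ≡ 121 (mod 551).

121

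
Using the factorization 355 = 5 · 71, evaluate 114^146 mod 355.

311

Mod 5: 114 ≡ 4; by Fermat, exponent reduces to 146 mod 4 = 2; 4^2 ≡ 1 (mod 5).
Mod 71: 114 ≡ 43; by Fermat, exponent reduces to 146 mod 70 = 6; 43^6 ≡ 27 (mod 71).
Combine by CRT: x ≡ 1 (mod 5), x ≡ 27 (mod 71) ⇒ x ≡ 311 (mod 355).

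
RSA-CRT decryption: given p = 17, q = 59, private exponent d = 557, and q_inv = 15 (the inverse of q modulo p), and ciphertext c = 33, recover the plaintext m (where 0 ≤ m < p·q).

849

d_p = d mod (p−1) = 557 mod 16 = 13; d_q = d mod (q−1) = 35.
m₁ = c^(d_p) mod p: c ≡ 16 (mod 17), and 16^13 mod 17 = 16.
m₂ = c^(d_q) mod q: c ≡ 33 (mod 59), and 33^35 mod 59 = 23.
h = q_inv·(m₁ − m₂) mod p = 15·(16 − 23) mod 17 = 14.
m = m₂ + h·q = 23 + 14·59 = 849.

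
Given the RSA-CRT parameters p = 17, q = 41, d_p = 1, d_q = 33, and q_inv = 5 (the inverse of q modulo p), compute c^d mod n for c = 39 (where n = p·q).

90

m₁ = c^(d_p) mod p: c ≡ 5 (mod 17), and 5^1 mod 17 = 5.
m₂ = c^(d_q) mod q: c ≡ 39 (mod 41), and 39^33 mod 41 = 8.
h = q_inv·(m₁ − m₂) mod p = 5·(5 − 8) mod 17 = 2.
m = m₂ + h·q = 8 + 2·41 = 90.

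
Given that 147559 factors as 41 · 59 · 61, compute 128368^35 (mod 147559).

Mod 41: 128368 ≡ 38; 38^35 ≡ 14 (mod 41).
Mod 59: 128368 ≡ 43; 43^35 ≡ 24 (mod 59).
Mod 61: 128368 ≡ 24; 24^35 ≡ 11 (mod 61).
Combine by CRT: x ≡ 14 (mod 41), x ≡ 24 (mod 59), x ≡ 11 (mod 61) ⇒ x ≡ 92182 (mod 147559).

92182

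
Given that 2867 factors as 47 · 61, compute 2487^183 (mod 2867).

Mod 47: 2487 ≡ 43; by Fermat, exponent reduces to 183 mod 46 = 45; 43^45 ≡ 35 (mod 47).
Mod 61: 2487 ≡ 47; by Fermat, exponent reduces to 183 mod 60 = 3; 47^3 ≡ 1 (mod 61).
Combine by CRT: x ≡ 35 (mod 47), x ≡ 1 (mod 61) ⇒ x ≡ 2197 (mod 2867).

2197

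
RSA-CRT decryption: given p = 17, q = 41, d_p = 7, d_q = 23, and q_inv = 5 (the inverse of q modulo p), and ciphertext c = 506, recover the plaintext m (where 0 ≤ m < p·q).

208

m₁ = c^(d_p) mod p: c ≡ 13 (mod 17), and 13^7 mod 17 = 4.
m₂ = c^(d_q) mod q: c ≡ 14 (mod 41), and 14^23 mod 41 = 3.
h = q_inv·(m₁ − m₂) mod p = 5·(4 − 3) mod 17 = 5.
m = m₂ + h·q = 3 + 5·41 = 208.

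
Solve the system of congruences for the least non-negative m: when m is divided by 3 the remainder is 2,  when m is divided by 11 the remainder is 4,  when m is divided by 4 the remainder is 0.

92

From m ≡ 2 (mod 3) write m = 2 + 3t. Substituting into m ≡ 4 (mod 11) gives 3t ≡ 2 (mod 11), and since 3⁻¹ ≡ 4 (mod 11), t ≡ 8. Hence m ≡ 2 + 3·8 = 26 (mod 33).
From m ≡ 26 (mod 33) write m = 26 + 33t. Substituting into m ≡ 0 (mod 4) gives 33t ≡ 2 (mod 4), and since 1⁻¹ ≡ 1 (mod 4), t ≡ 2. Hence m ≡ 26 + 33·2 = 92 (mod 132).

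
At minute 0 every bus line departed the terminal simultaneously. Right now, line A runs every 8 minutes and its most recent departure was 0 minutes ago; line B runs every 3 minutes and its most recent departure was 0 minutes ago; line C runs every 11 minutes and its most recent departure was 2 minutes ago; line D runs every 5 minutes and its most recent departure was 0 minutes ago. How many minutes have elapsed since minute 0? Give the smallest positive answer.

The moduli are pairwise coprime; N = 8·3·11·5 = 1320.
N/8 = 165; 165 ≡ 5 (mod 8); 5·5 ≡ 1, so inverse 5.
N/3 = 440; 440 ≡ 2 (mod 3); 2·2 ≡ 1, so inverse 2.
N/11 = 120; 120 ≡ 10 (mod 11); 10·10 ≡ 1, so inverse 10.
N/5 = 264; 264 ≡ 4 (mod 5); 4·4 ≡ 1, so inverse 4.
t ≡ 0·165·5 + 0·440·2 + 2·120·10 + 0·264·4 = 2400.
2400 mod 1320 = 1080.

1080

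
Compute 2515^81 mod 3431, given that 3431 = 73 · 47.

3129

Mod 73: 2515 ≡ 33; by Fermat, exponent reduces to 81 mod 72 = 9; 33^9 ≡ 63 (mod 73).
Mod 47: 2515 ≡ 24; by Fermat, exponent reduces to 81 mod 46 = 35; 24^35 ≡ 27 (mod 47).
Combine by CRT: x ≡ 63 (mod 73), x ≡ 27 (mod 47) ⇒ x ≡ 3129 (mod 3431).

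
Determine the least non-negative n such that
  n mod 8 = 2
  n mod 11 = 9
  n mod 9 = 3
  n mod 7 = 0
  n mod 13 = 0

9282

From n ≡ 2 (mod 8) write n = 2 + 8t. Substituting into n ≡ 9 (mod 11) gives 8t ≡ 7 (mod 11), and since 8⁻¹ ≡ 7 (mod 11), t ≡ 5. Hence n ≡ 2 + 8·5 = 42 (mod 88).
From n ≡ 42 (mod 88) write n = 42 + 88t. Substituting into n ≡ 3 (mod 9) gives 88t ≡ 6 (mod 9), and since 7⁻¹ ≡ 4 (mod 9), t ≡ 6. Hence n ≡ 42 + 88·6 = 570 (mod 792).
From n ≡ 570 (mod 792) write n = 570 + 792t. Substituting into n ≡ 0 (mod 7) gives 792t ≡ 4 (mod 7), and since 1⁻¹ ≡ 1 (mod 7), t ≡ 4. Hence n ≡ 570 + 792·4 = 3738 (mod 5544).
From n ≡ 3738 (mod 5544) write n = 3738 + 5544t. Substituting into n ≡ 0 (mod 13) gives 5544t ≡ 6 (mod 13), and since 6⁻¹ ≡ 11 (mod 13), t ≡ 1. Hence n ≡ 3738 + 5544·1 = 9282 (mod 72072).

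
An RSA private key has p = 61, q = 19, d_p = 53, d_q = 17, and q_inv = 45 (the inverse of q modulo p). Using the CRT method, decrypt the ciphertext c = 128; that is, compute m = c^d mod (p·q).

m₁ = c^(d_p) mod p: c ≡ 6 (mod 61), and 6^53 mod 61 = 35.
m₂ = c^(d_q) mod q: c ≡ 14 (mod 19), and 14^17 mod 19 = 15.
h = q_inv·(m₁ − m₂) mod p = 45·(35 − 15) mod 61 = 46.
m = m₂ + h·q = 15 + 46·19 = 889.

889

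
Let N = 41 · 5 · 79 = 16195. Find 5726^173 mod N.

Mod 41: 5726 ≡ 27; by Fermat, exponent reduces to 173 mod 40 = 13; 27^13 ≡ 14 (mod 41).
Mod 5: 5726 ≡ 1; by Fermat, exponent reduces to 173 mod 4 = 1; 1^1 ≡ 1 (mod 5).
Mod 79: 5726 ≡ 38; by Fermat, exponent reduces to 173 mod 78 = 17; 38^17 ≡ 10 (mod 79).
Combine by CRT: x ≡ 14 (mod 41), x ≡ 1 (mod 5), x ≡ 10 (mod 79) ⇒ x ≡ 11781 (mod 16195).

11781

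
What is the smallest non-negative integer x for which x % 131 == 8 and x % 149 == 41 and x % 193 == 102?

2013478

From x ≡ 8 (mod 131) write x = 8 + 131t. Substituting into x ≡ 41 (mod 149) gives 131t ≡ 33 (mod 149), and since 131⁻¹ ≡ 91 (mod 149), t ≡ 23. Hence x ≡ 8 + 131·23 = 3021 (mod 19519).
From x ≡ 3021 (mod 19519) write x = 3021 + 19519t. Substituting into x ≡ 102 (mod 193) gives 19519t ≡ 169 (mod 193), and since 26⁻¹ ≡ 52 (mod 193), t ≡ 103. Hence x ≡ 3021 + 19519·103 = 2013478 (mod 3767167).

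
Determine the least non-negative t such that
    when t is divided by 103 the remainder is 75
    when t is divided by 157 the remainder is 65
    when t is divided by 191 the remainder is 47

The moduli are pairwise coprime; N = 103·157·191 = 3088661.
N/103 = 29987; 29987 ≡ 14 (mod 103); 14·81 ≡ 1, so inverse 81.
N/157 = 19673; 19673 ≡ 48 (mod 157); 48·36 ≡ 1, so inverse 36.
N/191 = 16171; 16171 ≡ 127 (mod 191); 127·188 ≡ 1, so inverse 188.
t ≡ 75·29987·81 + 65·19673·36 + 47·16171·188 = 371092801.
371092801 mod 3088661 = 453481.

453481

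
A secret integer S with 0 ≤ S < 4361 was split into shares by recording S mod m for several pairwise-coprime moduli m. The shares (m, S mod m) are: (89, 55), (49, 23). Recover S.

Combine the congruences pairwise.
From S ≡ 55 (mod 89) write S = 55 + 89t. Substituting into S ≡ 23 (mod 49) gives 89t ≡ 17 (mod 49), and since 40⁻¹ ≡ 38 (mod 49), t ≡ 9. Hence S ≡ 55 + 89·9 = 856 (mod 4361).

856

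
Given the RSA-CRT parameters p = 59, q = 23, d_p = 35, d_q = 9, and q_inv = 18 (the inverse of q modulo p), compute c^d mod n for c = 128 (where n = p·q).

463

m₁ = c^(d_p) mod p: c ≡ 10 (mod 59), and 10^35 mod 59 = 50.
m₂ = c^(d_q) mod q: c ≡ 13 (mod 23), and 13^9 mod 23 = 3.
h = q_inv·(m₁ − m₂) mod p = 18·(50 − 3) mod 59 = 20.
m = m₂ + h·q = 3 + 20·23 = 463.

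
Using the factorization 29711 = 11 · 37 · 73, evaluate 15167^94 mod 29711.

Mod 11: 15167 ≡ 9; by Fermat, exponent reduces to 94 mod 10 = 4; 9^4 ≡ 5 (mod 11).
Mod 37: 15167 ≡ 34; by Fermat, exponent reduces to 94 mod 36 = 22; 34^22 ≡ 7 (mod 37).
Mod 73: 15167 ≡ 56; by Fermat, exponent reduces to 94 mod 72 = 22; 56^22 ≡ 24 (mod 73).
Combine by CRT: x ≡ 5 (mod 11), x ≡ 7 (mod 37), x ≡ 24 (mod 73) ⇒ x ≡ 28275 (mod 29711).

28275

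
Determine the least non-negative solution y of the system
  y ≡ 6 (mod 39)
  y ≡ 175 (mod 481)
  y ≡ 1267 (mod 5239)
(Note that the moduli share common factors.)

498972

Combine the congruences pairwise.
gcd(39, 481) = 13 and 13 | (175 − 6), so the pair is consistent; merging gives y ≡ 1137 (mod 1443), where 1443 = lcm(39, 481).
gcd(1443, 5239) = 13 and 13 | (1267 − 1137), so the pair is consistent; merging gives y ≡ 498972 (mod 581529), where 581529 = lcm(1443, 5239).
The solution is unique modulo lcm(39, 481, 5239) = 581529.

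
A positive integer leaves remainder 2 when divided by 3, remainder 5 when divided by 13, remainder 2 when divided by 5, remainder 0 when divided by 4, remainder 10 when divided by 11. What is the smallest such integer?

The moduli are pairwise coprime; N = 3·13·5·4·11 = 8580.
N/3 = 2860; 2860 ≡ 1 (mod 3), inverse 1.
N/13 = 660; 660 ≡ 10 (mod 13); 10·4 ≡ 1, so inverse 4.
N/5 = 1716; 1716 ≡ 1 (mod 5), inverse 1.
N/4 = 2145; 2145 ≡ 1 (mod 4), inverse 1.
N/11 = 780; 780 ≡ 10 (mod 11); 10·10 ≡ 1, so inverse 10.
m ≡ 2·2860·1 + 5·660·4 + 2·1716·1 + 0·2145·1 + 10·780·10 = 100352.
100352 mod 8580 = 5972.

5972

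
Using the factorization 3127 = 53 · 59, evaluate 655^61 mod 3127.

1691

Mod 53: 655 ≡ 19; by Fermat, exponent reduces to 61 mod 52 = 9; 19^9 ≡ 48 (mod 53).
Mod 59: 655 ≡ 6; by Fermat, exponent reduces to 61 mod 58 = 3; 6^3 ≡ 39 (mod 59).
Combine by CRT: x ≡ 48 (mod 53), x ≡ 39 (mod 59) ⇒ x ≡ 1691 (mod 3127).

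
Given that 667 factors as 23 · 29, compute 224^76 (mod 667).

625

Mod 23: 224 ≡ 17; by Fermat, exponent reduces to 76 mod 22 = 10; 17^10 ≡ 4 (mod 23).
Mod 29: 224 ≡ 21; by Fermat, exponent reduces to 76 mod 28 = 20; 21^20 ≡ 16 (mod 29).
Combine by CRT: x ≡ 4 (mod 23), x ≡ 16 (mod 29) ⇒ x ≡ 625 (mod 667).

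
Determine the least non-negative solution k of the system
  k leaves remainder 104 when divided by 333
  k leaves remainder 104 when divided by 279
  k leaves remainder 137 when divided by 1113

3117650

gcd(333, 279) = 9 and 9 | (104 − 104), so the pair is consistent; merging gives k ≡ 104 (mod 10323), where 10323 = lcm(333, 279).
gcd(10323, 1113) = 3 and 3 | (137 − 104), so the pair is consistent; merging gives k ≡ 3117650 (mod 3829833), where 3829833 = lcm(10323, 1113).
The solution is unique modulo lcm(333, 279, 1113) = 3829833.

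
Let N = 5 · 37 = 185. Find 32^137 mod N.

2

Mod 5: 32 ≡ 2; by Fermat, exponent reduces to 137 mod 4 = 1; 2^1 ≡ 2 (mod 5).
Mod 37: 32 ≡ 32; by Fermat, exponent reduces to 137 mod 36 = 29; 32^29 ≡ 2 (mod 37).
Combine by CRT: x ≡ 2 (mod 5), x ≡ 2 (mod 37) ⇒ x ≡ 2 (mod 185).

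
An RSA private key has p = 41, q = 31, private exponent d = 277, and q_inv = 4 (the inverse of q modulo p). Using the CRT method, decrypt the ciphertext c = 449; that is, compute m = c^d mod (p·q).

333

d_p = d mod (p−1) = 277 mod 40 = 37; d_q = d mod (q−1) = 7.
m₁ = c^(d_p) mod p: c ≡ 39 (mod 41), and 39^37 mod 41 = 5.
m₂ = c^(d_q) mod q: c ≡ 15 (mod 31), and 15^7 mod 31 = 23.
h = q_inv·(m₁ − m₂) mod p = 4·(5 − 23) mod 41 = 10.
m = m₂ + h·q = 23 + 10·31 = 333.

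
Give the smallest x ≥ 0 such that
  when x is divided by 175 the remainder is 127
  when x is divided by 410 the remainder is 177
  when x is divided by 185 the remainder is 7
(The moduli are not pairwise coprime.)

2227

Combine the congruences pairwise.
gcd(175, 410) = 5 and 5 | (177 − 127), so the pair is consistent; merging gives x ≡ 2227 (mod 14350), where 14350 = lcm(175, 410).
gcd(14350, 185) = 5 and 5 | (7 − 2227), so the pair is consistent; merging gives x ≡ 2227 (mod 530950), where 530950 = lcm(14350, 185).
The solution is unique modulo lcm(175, 410, 185) = 530950.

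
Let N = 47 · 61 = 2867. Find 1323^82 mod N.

Mod 47: 1323 ≡ 7; by Fermat, exponent reduces to 82 mod 46 = 36; 7^36 ≡ 25 (mod 47).
Mod 61: 1323 ≡ 42; by Fermat, exponent reduces to 82 mod 60 = 22; 42^22 ≡ 57 (mod 61).
Combine by CRT: x ≡ 25 (mod 47), x ≡ 57 (mod 61) ⇒ x ≡ 2375 (mod 2867).

2375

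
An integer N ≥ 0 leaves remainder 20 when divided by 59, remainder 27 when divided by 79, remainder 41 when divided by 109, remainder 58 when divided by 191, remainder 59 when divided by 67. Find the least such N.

6484064620

From N ≡ 20 (mod 59) write N = 20 + 59t. Substituting into N ≡ 27 (mod 79) gives 59t ≡ 7 (mod 79), and since 59⁻¹ ≡ 75 (mod 79), t ≡ 51. Hence N ≡ 20 + 59·51 = 3029 (mod 4661).
From N ≡ 3029 (mod 4661) write N = 3029 + 4661t. Substituting into N ≡ 41 (mod 109) gives 4661t ≡ 64 (mod 109), and since 83⁻¹ ≡ 88 (mod 109), t ≡ 73. Hence N ≡ 3029 + 4661·73 = 343282 (mod 508049).
From N ≡ 343282 (mod 508049) write N = 343282 + 508049t. Substituting into N ≡ 58 (mod 191) gives 508049t ≡ 3 (mod 191), and since 180⁻¹ ≡ 52 (mod 191), t ≡ 156. Hence N ≡ 343282 + 508049·156 = 79598926 (mod 97037359).
From N ≡ 79598926 (mod 97037359) write N = 79598926 + 97037359t. Substituting into N ≡ 59 (mod 67) gives 97037359t ≡ 14 (mod 67), and since 53⁻¹ ≡ 43 (mod 67), t ≡ 66. Hence N ≡ 79598926 + 97037359·66 = 6484064620 (mod 6501503053).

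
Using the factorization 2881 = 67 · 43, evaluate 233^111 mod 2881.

Mod 67: 233 ≡ 32; by Fermat, exponent reduces to 111 mod 66 = 45; 32^45 ≡ 45 (mod 67).
Mod 43: 233 ≡ 18; by Fermat, exponent reduces to 111 mod 42 = 27; 18^27 ≡ 2 (mod 43).
Combine by CRT: x ≡ 45 (mod 67), x ≡ 2 (mod 43) ⇒ x ≡ 45 (mod 2881).

45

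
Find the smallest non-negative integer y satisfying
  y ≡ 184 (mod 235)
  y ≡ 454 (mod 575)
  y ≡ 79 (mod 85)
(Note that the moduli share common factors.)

72329

gcd(235, 575) = 5 and 5 | (454 − 184), so the pair is consistent; merging gives y ≡ 18279 (mod 27025), where 27025 = lcm(235, 575).
gcd(27025, 85) = 5 and 5 | (79 − 18279), so the pair is consistent; merging gives y ≡ 72329 (mod 459425), where 459425 = lcm(27025, 85).
The solution is unique modulo lcm(235, 575, 85) = 459425.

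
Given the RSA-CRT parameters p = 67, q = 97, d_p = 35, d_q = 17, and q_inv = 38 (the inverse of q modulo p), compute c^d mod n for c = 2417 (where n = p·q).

2320

m₁ = c^(d_p) mod p: c ≡ 5 (mod 67), and 5^35 mod 67 = 42.
m₂ = c^(d_q) mod q: c ≡ 89 (mod 97), and 89^17 mod 97 = 89.
h = q_inv·(m₁ − m₂) mod p = 38·(42 − 89) mod 67 = 23.
m = m₂ + h·q = 89 + 23·97 = 2320.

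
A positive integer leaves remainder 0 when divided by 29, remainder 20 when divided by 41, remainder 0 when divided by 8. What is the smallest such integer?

5104

Combine the congruences pairwise.
From k ≡ 0 (mod 29) write k = 0 + 29t. Substituting into k ≡ 20 (mod 41) gives 29t ≡ 20 (mod 41), and since 29⁻¹ ≡ 17 (mod 41), t ≡ 12. Hence k ≡ 0 + 29·12 = 348 (mod 1189).
From k ≡ 348 (mod 1189) write k = 348 + 1189t. Substituting into k ≡ 0 (mod 8) gives 1189t ≡ 4 (mod 8), and since 5⁻¹ ≡ 5 (mod 8), t ≡ 4. Hence k ≡ 348 + 1189·4 = 5104 (mod 9512).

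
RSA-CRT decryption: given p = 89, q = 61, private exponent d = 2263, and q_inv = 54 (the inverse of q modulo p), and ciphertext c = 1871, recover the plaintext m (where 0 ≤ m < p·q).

4261

d_p = d mod (p−1) = 2263 mod 88 = 63; d_q = d mod (q−1) = 43.
m₁ = c^(d_p) mod p: c ≡ 2 (mod 89), and 2^63 mod 89 = 78.
m₂ = c^(d_q) mod q: c ≡ 41 (mod 61), and 41^43 mod 61 = 52.
h = q_inv·(m₁ − m₂) mod p = 54·(78 − 52) mod 89 = 69.
m = m₂ + h·q = 52 + 69·61 = 4261.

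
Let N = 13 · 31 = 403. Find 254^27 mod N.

278

Mod 13: 254 ≡ 7; by Fermat, exponent reduces to 27 mod 12 = 3; 7^3 ≡ 5 (mod 13).
Mod 31: 254 ≡ 6; 6^27 ≡ 30 (mod 31).
Combine by CRT: x ≡ 5 (mod 13), x ≡ 30 (mod 31) ⇒ x ≡ 278 (mod 403).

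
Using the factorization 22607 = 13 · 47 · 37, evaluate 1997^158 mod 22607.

Mod 13: 1997 ≡ 8; by Fermat, exponent reduces to 158 mod 12 = 2; 8^2 ≡ 12 (mod 13).
Mod 47: 1997 ≡ 23; by Fermat, exponent reduces to 158 mod 46 = 20; 23^20 ≡ 8 (mod 47).
Mod 37: 1997 ≡ 36; by Fermat, exponent reduces to 158 mod 36 = 14; 36^14 ≡ 1 (mod 37).
Combine by CRT: x ≡ 12 (mod 13), x ≡ 8 (mod 47), x ≡ 1 (mod 37) ⇒ x ≡ 19278 (mod 22607).

19278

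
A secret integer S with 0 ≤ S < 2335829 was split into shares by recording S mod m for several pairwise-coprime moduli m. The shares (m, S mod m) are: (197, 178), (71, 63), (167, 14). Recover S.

1437884

The moduli are pairwise coprime; N = 197·71·167 = 2335829.
N/197 = 11857; 11857 ≡ 37 (mod 197); 37·16 ≡ 1, so inverse 16.
N/71 = 32899; 32899 ≡ 26 (mod 71); 26·41 ≡ 1, so inverse 41.
N/167 = 13987; 13987 ≡ 126 (mod 167); 126·57 ≡ 1, so inverse 57.
S ≡ 178·11857·16 + 63·32899·41 + 14·13987·57 = 129908479.
129908479 mod 2335829 = 1437884.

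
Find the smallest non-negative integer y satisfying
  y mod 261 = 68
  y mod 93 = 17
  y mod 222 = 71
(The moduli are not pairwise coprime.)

285341

gcd(261, 93) = 3 and 3 | (17 − 68), so the pair is consistent; merging gives y ≡ 2156 (mod 8091), where 8091 = lcm(261, 93).
gcd(8091, 222) = 3 and 3 | (71 − 2156), so the pair is consistent; merging gives y ≡ 285341 (mod 598734), where 598734 = lcm(8091, 222).
The solution is unique modulo lcm(261, 93, 222) = 598734.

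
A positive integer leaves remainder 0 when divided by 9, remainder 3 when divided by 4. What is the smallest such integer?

27

From m ≡ 0 (mod 9) write m = 0 + 9t. Substituting into m ≡ 3 (mod 4) gives 9t ≡ 3 (mod 4), and since 1⁻¹ ≡ 1 (mod 4), t ≡ 3. Hence m ≡ 0 + 9·3 = 27 (mod 36).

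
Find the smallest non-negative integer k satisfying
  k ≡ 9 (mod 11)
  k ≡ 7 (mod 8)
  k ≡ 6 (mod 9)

735

From k ≡ 9 (mod 11) write k = 9 + 11t. Substituting into k ≡ 7 (mod 8) gives 11t ≡ 6 (mod 8), and since 3⁻¹ ≡ 3 (mod 8), t ≡ 2. Hence k ≡ 9 + 11·2 = 31 (mod 88).
From k ≡ 31 (mod 88) write k = 31 + 88t. Substituting into k ≡ 6 (mod 9) gives 88t ≡ 2 (mod 9), and since 7⁻¹ ≡ 4 (mod 9), t ≡ 8. Hence k ≡ 31 + 88·8 = 735 (mod 792).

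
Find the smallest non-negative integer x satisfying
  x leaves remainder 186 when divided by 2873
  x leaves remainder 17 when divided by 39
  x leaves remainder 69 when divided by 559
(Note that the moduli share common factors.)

gcd(2873, 39) = 13 and 13 | (17 − 186), so the pair is consistent; merging gives x ≡ 3059 (mod 8619), where 8619 = lcm(2873, 39).
gcd(8619, 559) = 13 and 13 | (69 − 3059), so the pair is consistent; merging gives x ≡ 304724 (mod 370617), where 370617 = lcm(8619, 559).
The solution is unique modulo lcm(2873, 39, 559) = 370617.

304724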